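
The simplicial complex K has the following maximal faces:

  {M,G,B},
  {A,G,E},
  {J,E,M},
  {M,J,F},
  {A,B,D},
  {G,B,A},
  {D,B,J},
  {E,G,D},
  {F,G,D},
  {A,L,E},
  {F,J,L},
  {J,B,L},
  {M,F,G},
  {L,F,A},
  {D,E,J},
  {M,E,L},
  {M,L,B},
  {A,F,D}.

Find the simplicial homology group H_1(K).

Order the vertices as A < B < D < E < F < G < J < L < M. Listing each simplex with vertices in this order, K has dimension 2 with simplices:

  0-simplices (9): A, B, D, E, F, G, J, L, M
  1-simplices (27): AB, AD, AE, AF, AG, AL, BD, BG, BJ, BL, BM, DE, DF, DG, DJ, EG, EJ, EL, EM, FG, FJ, FL, FM, GM, JL, JM, LM
  2-simplices (18): ABD, ABG, ADF, AEG, AEL, AFL, BDJ, BGM, BJL, BLM, DEG, DEJ, DFG, EJM, ELM, FGM, FJL, FJM

Hence C_0 ≅ Z^9, C_1 ≅ Z^27, C_2 ≅ Z^18.

The boundary map ∂_1: C_1 → C_0 is given by ∂[p,q] = [q] − [p]. For instance
  ∂AE = E − A.
The resulting 9×27 matrix has rank 8, and its Smith normal form has invariant factors (1,1,1,1,1,1,1,1).

Boundary ∂_2: C_2 → C_1 sends each 2-simplex [p,q,r] to [q,r] − [p,r] + [p,q]. For instance
  ∂FGM = GM − FM + FG,
  ∂ADF = DF − AF + AD.
As a 27×18 matrix over Z this has rank 18, with invariant factors (1,1,1,1,1,1,1,1,1,1,1,1,1,1,1,1,1,2).

From H_k ≅ ker(∂_k) / im(∂_{k+1}) we obtain:

  H_1: rank ker ∂_1 − rank ∂_2 = (27 − 8) − 18 = 1, and ∂_2 has invariant factor 2 > 1, so H_1 ≅ Z × Z/2.

H_1 ≅ Z × Z/2.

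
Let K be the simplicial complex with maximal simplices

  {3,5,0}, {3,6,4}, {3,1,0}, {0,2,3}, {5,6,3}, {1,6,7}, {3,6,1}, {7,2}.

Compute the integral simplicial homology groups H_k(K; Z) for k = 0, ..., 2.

We work with the vertex ordering 0 < 1 < 2 < 3 < 4 < 5 < 6 < 7. The simplices of K, each written with vertices in increasing order, are:

  0-simplices (8): [0], [1], [2], [3], [4], [5], [6], [7]
  1-simplices (15): [0,1], [0,2], [0,3], [0,5], [1,3], [1,6], [1,7], [2,3], [2,7], [3,4], [3,5], [3,6], [4,6], [5,6], [6,7]
  2-simplices (7): [0,1,3], [0,2,3], [0,3,5], [1,3,6], [1,6,7], [3,4,6], [3,5,6]

Hence C_0 ≅ Z^8, C_1 ≅ Z^15, C_2 ≅ Z^7.

∂_1: C_1 → C_0 is given by ∂[p,q] = [q] − [p]. For instance
  ∂[6,7] = [7] − [6].
This gives a 8×15 integer matrix of rank 7; reducing to Smith normal form yields diagonal entries (1,1,1,1,1,1,1).

∂_2: C_2 → C_1 maps a triangle to the signed sum of its edges. For instance
  ∂[1,3,6] = [3,6] − [1,6] + [1,3],
  ∂[0,1,3] = [1,3] − [0,3] + [0,1].
As a 15×7 matrix over Z this has rank 7, with invariant factors (1,1,1,1,1,1,1).

Computing H_k = (kernel of ∂_k) / (image of ∂_{k+1}):

  H_0: rank C_0 − rank ∂_1 = 8 − 7 = 1, and the invariant factors of ∂_1 are all 1, so H_0 ≅ Z.
  H_1: rank ker ∂_1 − rank ∂_2 = (15 − 7) − 7 = 1, and the invariant factors of ∂_2 are all 1, so H_1 ≅ Z.
  H_2: rank ker ∂_2 − rank ∂_3 = (7 − 7) − 0 = 0, and there is no ∂_3, so H_2 ≅ 0.

H_0 ≅ Z,  H_1 ≅ Z,  H_2 = 0.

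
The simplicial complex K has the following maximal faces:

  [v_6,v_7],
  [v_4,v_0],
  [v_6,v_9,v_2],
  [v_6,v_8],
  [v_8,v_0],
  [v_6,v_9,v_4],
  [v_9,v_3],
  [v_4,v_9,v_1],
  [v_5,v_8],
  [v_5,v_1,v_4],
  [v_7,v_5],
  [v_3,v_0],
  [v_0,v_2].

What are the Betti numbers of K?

Order the vertices as v_0 < v_1 < v_2 < v_3 < v_4 < v_5 < v_6 < v_7 < v_8 < v_9. Listing each simplex with vertices in this order, K has dimension 2 with simplices:

  0-simplices (10): [v_0], [v_1], [v_2], [v_3], [v_4], [v_5], [v_6], [v_7], [v_8], [v_9]
  1-simplices (18): (18 of them)
  2-simplices (4): [v_1,v_4,v_5], [v_1,v_4,v_9], [v_2,v_6,v_9], [v_4,v_6,v_9]

so the chain groups are C_0 ≅ Z^10, C_1 ≅ Z^18, C_2 ≅ Z^4.

The boundary map ∂_1: C_1 → C_0 sends each edge [p,q] (with p < q) to q − p.
As a 10×18 matrix over Z this has rank 9, with invariant factors (1,1,1,1,1,1,1,1,1).

The boundary map ∂_2: C_2 → C_1 maps a triangle to the signed sum of its edges. For instance
  ∂[v_1,v_4,v_9] = [v_4,v_9] − [v_1,v_9] + [v_1,v_4],
  ∂[v_1,v_4,v_5] = [v_4,v_5] − [v_1,v_5] + [v_1,v_4].
The resulting 18×4 matrix has rank 4, and its Smith normal form has invariant factors (1,1,1,1).

Computing H_k = (kernel of ∂_k) / (image of ∂_{k+1}):

  H_0: rank C_0 − rank ∂_1 = 10 − 9 = 1, and the invariant factors of ∂_1 are all 1, so H_0 = Z.
  H_1: rank ker ∂_1 − rank ∂_2 = (18 − 9) − 4 = 5, and the invariant factors of ∂_2 are all 1, so H_1 = Z^5.
  H_2: rank ker ∂_2 − rank ∂_3 = (4 − 4) − 0 = 0, and there is no ∂_3, so H_2 = 0.

Hence the Betti numbers are b_0 = 1, b_1 = 5, b_2 = 0.

b_0 = 1, b_1 = 5, b_2 = 0.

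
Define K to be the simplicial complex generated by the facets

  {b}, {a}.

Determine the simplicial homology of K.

Take the total order a < b on the vertex set. Then K (dimension 0) consists of the simplices:

  0-simplices (2): a, b

so the chain groups are C_0 ≅ Z^2.

Computing H_k = (kernel of ∂_k) / (image of ∂_{k+1}):

  H_0: rank C_0 − rank ∂_1 = 2 − 0 = 2, and there is no ∂_1, so H_0 ≅ Z^2.

H_0 ≅ Z^2.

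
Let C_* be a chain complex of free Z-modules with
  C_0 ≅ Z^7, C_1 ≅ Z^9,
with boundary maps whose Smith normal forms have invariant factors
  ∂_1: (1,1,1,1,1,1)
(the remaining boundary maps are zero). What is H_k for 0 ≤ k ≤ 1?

H_0 = Z,  H_1 = Z^3.

H_0: b_0 = 7 − 0 − 6 = 1; torsion from ∂_1 factors > 1: none. So H_0 = Z.
H_1: b_1 = 9 − 6 − 0 = 3; torsion from ∂_2 factors > 1: none. So H_1 = Z^3.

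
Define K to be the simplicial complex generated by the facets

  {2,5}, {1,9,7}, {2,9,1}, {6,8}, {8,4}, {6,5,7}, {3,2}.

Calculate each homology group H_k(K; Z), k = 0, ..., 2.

H_0 = Z,  H_1 = Z,  H_2 = 0.

We work with the vertex ordering 1 < 2 < 3 < 4 < 5 < 6 < 7 < 8 < 9. The simplices of K, each written with vertices in increasing order, are:

  0-simplices (9): [1], [2], [3], [4], [5], [6], [7], [8], [9]
  1-simplices (12): [1,2], [1,7], [1,9], [2,3], [2,5], [2,9], [4,8], [5,6], [5,7], [6,7], [6,8], [7,9]
  2-simplices (3): [1,2,9], [1,7,9], [5,6,7]

Hence C_0 ≅ Z^9, C_1 ≅ Z^12, C_2 ≅ Z^3.

The boundary map ∂_1: C_1 → C_0 sends each edge [p,q] (with p < q) to q − p.
As a 9×12 matrix over Z this has rank 8, with invariant factors (1,1,1,1,1,1,1,1).

Boundary ∂_2: C_2 → C_1 maps a triangle to the signed sum of its edges. For instance
  ∂[5,6,7] = [6,7] − [5,7] + [5,6],
  ∂[1,2,9] = [2,9] − [1,9] + [1,2].
This gives a 12×3 integer matrix of rank 3; reducing to Smith normal form yields diagonal entries (1,1,1).

Now H_k = ker ∂_k / im ∂_{k+1}, so:

  H_0: rank C_0 − rank ∂_1 = 9 − 8 = 1, and the invariant factors of ∂_1 are all 1, so H_0 = Z.
  H_1: rank ker ∂_1 − rank ∂_2 = (12 − 8) − 3 = 1, and the invariant factors of ∂_2 are all 1, so H_1 = Z.
  H_2: rank ker ∂_2 − rank ∂_3 = (3 − 3) − 0 = 0, and there is no ∂_3, so H_2 = 0.

As a check, the Euler characteristic is 9 − 12 + 3 = 0, which agrees with 1 − 1 + 0 = 0.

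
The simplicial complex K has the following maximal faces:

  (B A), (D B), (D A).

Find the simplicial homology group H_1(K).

Fix the vertex order A < B < D and write every simplex with vertices in increasing order. Then dim K = 1 and the simplices of K are:

  0-simplices (3): A, B, D
  1-simplices (3): AB, AD, BD

giving chain groups C_0 ≅ Z^3, C_1 ≅ Z^3.

The boundary map ∂_1: C_1 → C_0 is given by ∂[p,q] = [q] − [p].
The resulting 3×3 matrix has rank 2, and its Smith normal form has invariant factors (1,1).

Now H_k = ker ∂_k / im ∂_{k+1}, so:

  H_1: rank ker ∂_1 − rank ∂_2 = (3 − 2) − 0 = 1, and there is no ∂_2, so H_1 ≅ Z.

H_1 = Z.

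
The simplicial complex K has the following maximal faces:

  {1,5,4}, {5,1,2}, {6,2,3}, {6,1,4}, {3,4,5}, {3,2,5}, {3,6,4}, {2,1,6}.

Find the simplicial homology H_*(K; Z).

H_0 ≅ Z,  H_1 = 0,  H_2 ≅ Z.

Fix the vertex order 1 < 2 < 3 < 4 < 5 < 6 and write every simplex with vertices in increasing order. Then dim K = 2 and the simplices of K are:

  0-simplices (6): [1], [2], [3], [4], [5], [6]
  1-simplices (12): [1,2], [1,4], [1,5], [1,6], [2,3], [2,5], [2,6], [3,4], [3,5], [3,6], [4,5], [4,6]
  2-simplices (8): [1,2,5], [1,2,6], [1,4,5], [1,4,6], [2,3,5], [2,3,6], [3,4,5], [3,4,6]

giving chain groups C_0 ≅ Z^6, C_1 ≅ Z^12, C_2 ≅ Z^8.

The boundary map ∂_1: C_1 → C_0 sends each edge [p,q] (with p < q) to q − p. For instance
  ∂[1,6] = [6] − [1].
This gives a 6×12 integer matrix of rank 5; reducing to Smith normal form yields diagonal entries (1,1,1,1,1).

The boundary map ∂_2: C_2 → C_1 maps a triangle to the signed sum of its edges. For instance
  ∂[3,4,5] = [4,5] − [3,5] + [3,4],
  ∂[1,2,6] = [2,6] − [1,6] + [1,2].
The resulting 12×8 matrix has rank 7, and its Smith normal form has invariant factors (1,1,1,1,1,1,1).

Computing H_k = (kernel of ∂_k) / (image of ∂_{k+1}):

  H_0: rank C_0 − rank ∂_1 = 6 − 5 = 1, and the invariant factors of ∂_1 are all 1, so H_0 = Z.
  H_1: rank ker ∂_1 − rank ∂_2 = (12 − 5) − 7 = 0, and the invariant factors of ∂_2 are all 1, so H_1 = 0.
  H_2: rank ker ∂_2 − rank ∂_3 = (8 − 7) − 0 = 1, and there is no ∂_3, so H_2 = Z.

As a check, the Euler characteristic is 6 − 12 + 8 = 2, which agrees with 1 − 0 + 1 = 2.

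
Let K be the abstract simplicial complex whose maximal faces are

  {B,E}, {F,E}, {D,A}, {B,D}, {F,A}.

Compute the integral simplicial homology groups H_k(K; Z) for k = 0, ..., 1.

H_0 ≅ Z,  H_1 ≅ Z.

Order the vertices as A < B < D < E < F. Listing each simplex with vertices in this order, K has dimension 1 with simplices:

  0-simplices (5): A, B, D, E, F
  1-simplices (5): AD, AF, BD, BE, EF

so the chain groups are C_0 ≅ Z^5, C_1 ≅ Z^5.

Boundary ∂_1: C_1 → C_0 is given by ∂[p,q] = [q] − [p]. For instance
  ∂BD = D − B.
As a 5×5 matrix over Z this has rank 4, with invariant factors (1,1,1,1).

Now H_k = ker ∂_k / im ∂_{k+1}, so:

  H_0: rank C_0 − rank ∂_1 = 5 − 4 = 1, and the invariant factors of ∂_1 are all 1, so H_0 = Z.
  H_1: rank ker ∂_1 − rank ∂_2 = (5 − 4) − 0 = 1, and there is no ∂_2, so H_1 = Z.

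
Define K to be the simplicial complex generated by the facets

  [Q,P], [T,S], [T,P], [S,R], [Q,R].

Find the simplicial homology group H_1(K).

H_1 ≅ Z.

Fix the vertex order P < Q < R < S < T and write every simplex with vertices in increasing order. Then dim K = 1 and the simplices of K are:

  0-simplices (5): P, Q, R, S, T
  1-simplices (5): PQ, PT, QR, RS, ST

Hence C_0 ≅ Z^5, C_1 ≅ Z^5.

∂_1: C_1 → C_0 sends each edge [p,q] (with p < q) to q − p.
This gives a 5×5 integer matrix of rank 4; reducing to Smith normal form yields diagonal entries (1,1,1,1).

Computing H_k = (kernel of ∂_k) / (image of ∂_{k+1}):

  H_1: rank ker ∂_1 − rank ∂_2 = (5 − 4) − 0 = 1, and there is no ∂_2, so H_1 = Z.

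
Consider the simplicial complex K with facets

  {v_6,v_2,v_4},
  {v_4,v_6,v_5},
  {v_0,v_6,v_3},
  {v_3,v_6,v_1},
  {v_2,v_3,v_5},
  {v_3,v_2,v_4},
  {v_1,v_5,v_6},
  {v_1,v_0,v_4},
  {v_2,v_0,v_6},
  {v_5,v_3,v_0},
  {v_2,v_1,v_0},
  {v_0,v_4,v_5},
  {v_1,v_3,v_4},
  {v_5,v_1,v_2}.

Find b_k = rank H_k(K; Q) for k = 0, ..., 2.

b_0 = 1, b_1 = 2, b_2 = 1.

K has 7 vertices, 21 edges, 14 triangles.
rank ∂_0 = 0, rank ∂_1 = 6 ⇒ b_0 = 7 − 0 − 6 = 1; all invariant factors of ∂_1 are 1 so no torsion. So H_0 ≅ Z.
rank ∂_1 = 6, rank ∂_2 = 13 ⇒ b_1 = 21 − 6 − 13 = 2; all invariant factors of ∂_2 are 1 so no torsion. So H_1 ≅ Z^2.
rank ∂_2 = 13, rank ∂_3 = 0 ⇒ b_2 = 14 − 13 − 0 = 1. So H_2 ≅ Z.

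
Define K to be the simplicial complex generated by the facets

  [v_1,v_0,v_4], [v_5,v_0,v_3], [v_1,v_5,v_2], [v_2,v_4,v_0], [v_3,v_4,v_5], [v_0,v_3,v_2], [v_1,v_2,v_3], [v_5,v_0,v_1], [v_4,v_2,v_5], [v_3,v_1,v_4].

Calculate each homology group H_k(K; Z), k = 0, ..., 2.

H_0 ≅ Z,  H_1 ≅ Z/2,  H_2 = 0.

Take the total order v_0 < v_1 < v_2 < v_3 < v_4 < v_5 on the vertex set. Then K (dimension 2) consists of the simplices:

  0-simplices (6): [v_0], [v_1], [v_2], [v_3], [v_4], [v_5]
  1-simplices (15): (15 of them)
  2-simplices (10): [v_0,v_1,v_4], [v_0,v_1,v_5], [v_0,v_2,v_3], [v_0,v_2,v_4], [v_0,v_3,v_5], [v_1,v_2,v_3], [v_1,v_2,v_5], [v_1,v_3,v_4], [v_2,v_4,v_5], [v_3,v_4,v_5]

giving chain groups C_0 ≅ Z^6, C_1 ≅ Z^15, C_2 ≅ Z^10.

Boundary ∂_1: C_1 → C_0 is given by ∂[p,q] = [q] − [p].
As a 6×15 matrix over Z this has rank 5, with invariant factors (1,1,1,1,1).

Boundary ∂_2: C_2 → C_1 maps a triangle to the signed sum of its edges. For instance
  ∂[v_0,v_2,v_4] = [v_2,v_4] − [v_0,v_4] + [v_0,v_2],
  ∂[v_1,v_2,v_5] = [v_2,v_5] − [v_1,v_5] + [v_1,v_2].
This gives a 15×10 integer matrix of rank 10; reducing to Smith normal form yields diagonal entries (1,1,1,1,1,1,1,1,1,2).

Reading off H_k = ker ∂_k / im ∂_{k+1}:

  H_0: rank C_0 − rank ∂_1 = 6 − 5 = 1, and the invariant factors of ∂_1 are all 1, so H_0 = Z.
  H_1: rank ker ∂_1 − rank ∂_2 = (15 − 5) − 10 = 0, and ∂_2 has invariant factor 2 > 1, so H_1 = Z/2.
  H_2: rank ker ∂_2 − rank ∂_3 = (10 − 10) − 0 = 0, and there is no ∂_3, so H_2 = 0.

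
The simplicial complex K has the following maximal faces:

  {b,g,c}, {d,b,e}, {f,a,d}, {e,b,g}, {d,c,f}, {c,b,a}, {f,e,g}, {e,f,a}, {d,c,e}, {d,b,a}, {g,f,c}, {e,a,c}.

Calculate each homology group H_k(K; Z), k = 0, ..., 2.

H_0 ≅ Z,  H_1 ≅ Z_2,  H_2 = 0.

Order the vertices as a < b < c < d < e < f < g. Listing each simplex with vertices in this order, K has dimension 2 with simplices:

  0-simplices (7): a, b, c, d, e, f, g
  1-simplices (18): ab, ac, ad, ae, af, bc, bd, be, bg, cd, ce, cf, cg, de, df, ef, eg, fg
  2-simplices (12): abc, abd, ace, adf, aef, bcg, bde, beg, cde, cdf, cfg, efg

Hence C_0 ≅ Z^7, C_1 ≅ Z^18, C_2 ≅ Z^12.

Boundary ∂_1: C_1 → C_0 sends each edge [p,q] (with p < q) to q − p.
The resulting 7×18 matrix has rank 6, and its Smith normal form has invariant factors (1,1,1,1,1,1).

The boundary map ∂_2: C_2 → C_1 maps a triangle to the signed sum of its edges. For instance
  ∂bcg = cg − bg + bc,
  ∂cde = de − ce + cd.
The resulting 18×12 matrix has rank 12, and its Smith normal form has invariant factors (1,1,1,1,1,1,1,1,1,1,1,2).

Now H_k = ker ∂_k / im ∂_{k+1}, so:

  H_0: rank C_0 − rank ∂_1 = 7 − 6 = 1, and the invariant factors of ∂_1 are all 1, so H_0 ≅ Z.
  H_1: rank ker ∂_1 − rank ∂_2 = (18 − 6) − 12 = 0, and ∂_2 has invariant factor 2 > 1, so H_1 ≅ Z_2.
  H_2: rank ker ∂_2 − rank ∂_3 = (12 − 12) − 0 = 0, and there is no ∂_3, so H_2 ≅ 0.

(K is a triangulation of the real projective plane RP^2.)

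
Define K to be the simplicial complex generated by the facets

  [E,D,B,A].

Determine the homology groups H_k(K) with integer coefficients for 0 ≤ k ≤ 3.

Order the vertices as A < B < D < E. Listing each simplex with vertices in this order, K has dimension 3 with simplices:

  0-simplices (4): A, B, D, E
  1-simplices (6): AB, AD, AE, BD, BE, DE
  2-simplices (4): ABD, ABE, ADE, BDE
  3-simplices (1): ABDE

Hence C_0 ≅ Z^4, C_1 ≅ Z^6, C_2 ≅ Z^4, C_3 ≅ Z^1.

Boundary ∂_1: C_1 → C_0 maps an edge to its endpoints' difference, ∂[p,q] = q − p. For instance
  ∂AE = E − A.
The 4×6 boundary matrix has rank 3 and Smith normal form diag(1,1,1).

∂_2: C_2 → C_1 sends each 2-simplex [p,q,r] to [q,r] − [p,r] + [p,q]. For instance
  ∂ABD = BD − AD + AB,
  ∂BDE = DE − BE + BD.
The resulting 6×4 matrix has rank 3, and its Smith normal form has invariant factors (1,1,1).

The boundary map ∂_3: C_3 → C_2 sends each 3-simplex σ to the alternating sum Σ_i (−1)^i (σ with its i-th vertex removed). For instance
  ∂ABDE = BDE − ADE + ABE − ABD.
As a 4×1 matrix over Z this has rank 1, with invariant factors (1).

Computing H_k = (kernel of ∂_k) / (image of ∂_{k+1}):

  H_0: rank C_0 − rank ∂_1 = 4 − 3 = 1, and the invariant factors of ∂_1 are all 1, so H_0 ≅ Z.
  H_1: rank ker ∂_1 − rank ∂_2 = (6 − 3) − 3 = 0, and the invariant factors of ∂_2 are all 1, so H_1 ≅ 0.
  H_2: rank ker ∂_2 − rank ∂_3 = (4 − 3) − 1 = 0, and the invariant factors of ∂_3 are all 1, so H_2 ≅ 0.
  H_3: rank ker ∂_3 − rank ∂_4 = (1 − 1) − 0 = 0, and there is no ∂_4, so H_3 ≅ 0.

(K is a triangulation of the 3-simplex.)

H_0 = Z,  H_1 = 0,  H_2 = 0,  H_3 = 0.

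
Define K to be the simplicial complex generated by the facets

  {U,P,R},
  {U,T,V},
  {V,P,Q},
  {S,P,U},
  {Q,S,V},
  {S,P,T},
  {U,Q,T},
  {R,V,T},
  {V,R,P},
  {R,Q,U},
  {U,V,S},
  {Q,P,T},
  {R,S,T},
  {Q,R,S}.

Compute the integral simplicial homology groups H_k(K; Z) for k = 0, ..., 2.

H_0 = Z,  H_1 = Z^2,  H_2 = Z.

K has 7 vertices, 21 edges, 14 triangles.
rank ∂_0 = 0, rank ∂_1 = 6 ⇒ b_0 = 7 − 0 − 6 = 1; all invariant factors of ∂_1 are 1 so no torsion. So H_0 ≅ Z.
rank ∂_1 = 6, rank ∂_2 = 13 ⇒ b_1 = 21 − 6 − 13 = 2; all invariant factors of ∂_2 are 1 so no torsion. So H_1 ≅ Z^2.
rank ∂_2 = 13, rank ∂_3 = 0 ⇒ b_2 = 14 − 13 − 0 = 1. So H_2 ≅ Z.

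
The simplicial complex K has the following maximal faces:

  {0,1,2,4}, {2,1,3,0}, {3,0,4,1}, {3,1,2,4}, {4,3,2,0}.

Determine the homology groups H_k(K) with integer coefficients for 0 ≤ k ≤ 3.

K has 5 vertices, 10 edges, 10 triangles, 5 3-simplices.
rank ∂_0 = 0, rank ∂_1 = 4 ⇒ b_0 = 5 − 0 − 4 = 1; all invariant factors of ∂_1 are 1 so no torsion. So H_0 ≅ Z.
rank ∂_1 = 4, rank ∂_2 = 6 ⇒ b_1 = 10 − 4 − 6 = 0; all invariant factors of ∂_2 are 1 so no torsion. So H_1 ≅ 0.
rank ∂_2 = 6, rank ∂_3 = 4 ⇒ b_2 = 10 − 6 − 4 = 0; all invariant factors of ∂_3 are 1 so no torsion. So H_2 ≅ 0.
rank ∂_3 = 4, rank ∂_4 = 0 ⇒ b_3 = 5 − 4 − 0 = 1. So H_3 ≅ Z.

H_0 = Z,  H_1 = 0,  H_2 = 0,  H_3 = Z.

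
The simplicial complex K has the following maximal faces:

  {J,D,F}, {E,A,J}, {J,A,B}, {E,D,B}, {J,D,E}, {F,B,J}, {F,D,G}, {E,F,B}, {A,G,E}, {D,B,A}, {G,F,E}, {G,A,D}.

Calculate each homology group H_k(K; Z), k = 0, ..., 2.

We work with the vertex ordering A < B < D < E < F < G < J. The simplices of K, each written with vertices in increasing order, are:

  0-simplices (7): A, B, D, E, F, G, J
  1-simplices (18): AB, AD, AE, AG, AJ, BD, BE, BF, BJ, DE, DF, DG, DJ, EF, EG, EJ, FG, FJ
  2-simplices (12): ABD, ABJ, ADG, AEG, AEJ, BDE, BEF, BFJ, DEJ, DFG, DFJ, EFG

giving chain groups C_0 ≅ Z^7, C_1 ≅ Z^18, C_2 ≅ Z^12.

Boundary ∂_1: C_1 → C_0 is given by ∂[p,q] = [q] − [p]. For instance
  ∂BF = F − B.
As a 7×18 matrix over Z this has rank 6, with invariant factors (1,1,1,1,1,1).

The boundary map ∂_2: C_2 → C_1 maps a triangle to the signed sum of its edges. For instance
  ∂BFJ = FJ − BJ + BF,
  ∂DEJ = EJ − DJ + DE.
The resulting 18×12 matrix has rank 12, and its Smith normal form has invariant factors (1,1,1,1,1,1,1,1,1,1,1,2).

From H_k ≅ ker(∂_k) / im(∂_{k+1}) we obtain:

  H_0: rank C_0 − rank ∂_1 = 7 − 6 = 1, and the invariant factors of ∂_1 are all 1, so H_0 ≅ Z.
  H_1: rank ker ∂_1 − rank ∂_2 = (18 − 6) − 12 = 0, and ∂_2 has invariant factor 2 > 1, so H_1 ≅ Z/2.
  H_2: rank ker ∂_2 − rank ∂_3 = (12 − 12) − 0 = 0, and there is no ∂_3, so H_2 ≅ 0.

As a check, the Euler characteristic is 7 − 18 + 12 = 1, which agrees with 1 − 0 + 0 = 1.
(K is a triangulation of the real projective plane RP^2.)

H_0 = Z,  H_1 = Z/2,  H_2 = 0.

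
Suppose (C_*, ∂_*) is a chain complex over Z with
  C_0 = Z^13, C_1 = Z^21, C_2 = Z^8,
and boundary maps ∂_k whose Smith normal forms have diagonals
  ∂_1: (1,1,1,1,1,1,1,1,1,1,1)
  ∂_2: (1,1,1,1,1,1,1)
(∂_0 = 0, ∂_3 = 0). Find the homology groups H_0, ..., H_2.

H_0: b_0 = 13 − 0 − 11 = 2; torsion from ∂_1 factors > 1: none. So H_0 = Z^2.
H_1: b_1 = 21 − 11 − 7 = 3; torsion from ∂_2 factors > 1: none. So H_1 = Z^3.
H_2: b_2 = 8 − 7 − 0 = 1; torsion from ∂_3 factors > 1: none. So H_2 = Z.

H_0 = Z^2,  H_1 = Z^3,  H_2 = Z.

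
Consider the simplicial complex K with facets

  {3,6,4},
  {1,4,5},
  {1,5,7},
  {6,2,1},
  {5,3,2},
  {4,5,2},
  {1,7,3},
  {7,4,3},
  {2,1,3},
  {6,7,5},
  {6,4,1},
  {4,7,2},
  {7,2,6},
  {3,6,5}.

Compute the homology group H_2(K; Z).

H_2 = Z.

Order the vertices as 1 < 2 < 3 < 4 < 5 < 6 < 7. Listing each simplex with vertices in this order, K has dimension 2 with simplices:

  0-simplices (7): [1], [2], [3], [4], [5], [6], [7]
  1-simplices (21): [1,2], [1,3], [1,4], [1,5], [1,6], [1,7], [2,3], [2,4], [2,5], [2,6], [2,7], [3,4], [3,5], [3,6], [3,7], [4,5], [4,6], [4,7], [5,6], [5,7], [6,7]
  2-simplices (14): [1,2,3], [1,2,6], [1,3,7], [1,4,5], [1,4,6], [1,5,7], [2,3,5], [2,4,5], [2,4,7], [2,6,7], [3,4,6], [3,4,7], [3,5,6], [5,6,7]

giving chain groups C_0 ≅ Z^7, C_1 ≅ Z^21, C_2 ≅ Z^14.

∂_1: C_1 → C_0 maps an edge to its endpoints' difference, ∂[p,q] = q − p.
This gives a 7×21 integer matrix of rank 6; reducing to Smith normal form yields diagonal entries (1,1,1,1,1,1).

The boundary map ∂_2: C_2 → C_1 acts by ∂[p,q,r] = [q,r] − [p,r] + [p,q]. For instance
  ∂[1,4,6] = [4,6] − [1,6] + [1,4],
  ∂[2,6,7] = [6,7] − [2,7] + [2,6].
The resulting 21×14 matrix has rank 13, and its Smith normal form has invariant factors (1,1,1,1,1,1,1,1,1,1,1,1,1).

Computing H_k = (kernel of ∂_k) / (image of ∂_{k+1}):

  H_2: rank ker ∂_2 − rank ∂_3 = (14 − 13) − 0 = 1, and there is no ∂_3, so H_2 = Z.

(K is a triangulation of the torus T^2.)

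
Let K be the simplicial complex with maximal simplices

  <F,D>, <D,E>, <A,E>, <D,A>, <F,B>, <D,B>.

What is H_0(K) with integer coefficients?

H_0 ≅ Z.

K has 5 vertices, 6 edges.
rank ∂_0 = 0, rank ∂_1 = 4 ⇒ b_0 = 5 − 0 − 4 = 1; all invariant factors of ∂_1 are 1 so no torsion. So H_0 = Z.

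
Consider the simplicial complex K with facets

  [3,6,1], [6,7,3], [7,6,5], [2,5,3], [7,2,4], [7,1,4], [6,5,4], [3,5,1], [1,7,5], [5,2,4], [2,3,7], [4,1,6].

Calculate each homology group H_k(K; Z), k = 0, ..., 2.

H_0 = Z,  H_1 = Z/2,  H_2 = 0.

Fix the vertex order 1 < 2 < 3 < 4 < 5 < 6 < 7 and write every simplex with vertices in increasing order. Then dim K = 2 and the simplices of K are:

  0-simplices (7): [1], [2], [3], [4], [5], [6], [7]
  1-simplices (18): [1,3], [1,4], [1,5], [1,6], [1,7], [2,3], [2,4], [2,5], [2,7], [3,5], [3,6], [3,7], [4,5], [4,6], [4,7], [5,6], [5,7], [6,7]
  2-simplices (12): [1,3,5], [1,3,6], [1,4,6], [1,4,7], [1,5,7], [2,3,5], [2,3,7], [2,4,5], [2,4,7], [3,6,7], [4,5,6], [5,6,7]

Hence C_0 ≅ Z^7, C_1 ≅ Z^18, C_2 ≅ Z^12.

∂_1: C_1 → C_0 is given by ∂[p,q] = [q] − [p].
This gives a 7×18 integer matrix of rank 6; reducing to Smith normal form yields diagonal entries (1,1,1,1,1,1).

∂_2: C_2 → C_1 acts by ∂[p,q,r] = [q,r] − [p,r] + [p,q]. For instance
  ∂[2,3,7] = [3,7] − [2,7] + [2,3],
  ∂[1,5,7] = [5,7] − [1,7] + [1,5].
As a 18×12 matrix over Z this has rank 12, with invariant factors (1,1,1,1,1,1,1,1,1,1,1,2).

From H_k ≅ ker(∂_k) / im(∂_{k+1}) we obtain:

  H_0: rank C_0 − rank ∂_1 = 7 − 6 = 1, and the invariant factors of ∂_1 are all 1, so H_0 ≅ Z.
  H_1: rank ker ∂_1 − rank ∂_2 = (18 − 6) − 12 = 0, and ∂_2 has invariant factor 2 > 1, so H_1 ≅ Z/2.
  H_2: rank ker ∂_2 − rank ∂_3 = (12 − 12) − 0 = 0, and there is no ∂_3, so H_2 ≅ 0.

As a check, the Euler characteristic is 7 − 18 + 12 = 1, which agrees with 1 − 0 + 0 = 1.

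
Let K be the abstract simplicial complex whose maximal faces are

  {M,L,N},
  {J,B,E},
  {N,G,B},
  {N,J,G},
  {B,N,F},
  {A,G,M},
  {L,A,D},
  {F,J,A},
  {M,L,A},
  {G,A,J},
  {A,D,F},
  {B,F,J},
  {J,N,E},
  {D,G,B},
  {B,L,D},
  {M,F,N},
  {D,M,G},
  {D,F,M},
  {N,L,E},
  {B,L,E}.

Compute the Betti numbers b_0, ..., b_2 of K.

Fix the vertex order A < B < D < E < F < G < J < L < M < N and write every simplex with vertices in increasing order. Then dim K = 2 and the simplices of K are:

  0-simplices (10): A, B, D, E, F, G, J, L, M, N
  1-simplices (30): AD, AF, AG, AJ, AL, AM, BD, BE, BF, BG, BJ, BL, BN, DF, DG, DL, DM, EJ, EL, EN, FJ, FM, FN, GJ, GM, GN, JN, LM, LN, MN
  2-simplices (20): ADF, ADL, AFJ, AGJ, AGM, ALM, BDG, BDL, BEJ, BEL, BFJ, BFN, BGN, DFM, DGM, EJN, ELN, FMN, GJN, LMN

giving chain groups C_0 ≅ Z^10, C_1 ≅ Z^30, C_2 ≅ Z^20.

The boundary map ∂_1: C_1 → C_0 sends each edge [p,q] (with p < q) to q − p.
As a 10×30 matrix over Z this has rank 9, with invariant factors (1,1,1,1,1,1,1,1,1).

Boundary ∂_2: C_2 → C_1 sends each 2-simplex [p,q,r] to [q,r] − [p,r] + [p,q]. For instance
  ∂BDG = DG − BG + BD,
  ∂EJN = JN − EN + EJ.
This gives a 30×20 integer matrix of rank 20; reducing to Smith normal form yields diagonal entries (1,1,1,1,1,1,1,1,1,1,1,1,1,1,1,1,1,1,1,2).

Reading off H_k = ker ∂_k / im ∂_{k+1}:

  H_0: rank C_0 − rank ∂_1 = 10 − 9 = 1, and the invariant factors of ∂_1 are all 1, so H_0 ≅ Z.
  H_1: rank ker ∂_1 − rank ∂_2 = (30 − 9) − 20 = 1, and ∂_2 has invariant factor 2 > 1, so H_1 ≅ Z ⊕ Z/2Z.
  H_2: rank ker ∂_2 − rank ∂_3 = (20 − 20) − 0 = 0, and there is no ∂_3, so H_2 ≅ 0.

Hence the Betti numbers are b_0 = 1, b_1 = 1, b_2 = 0.

b_0 = 1, b_1 = 1, b_2 = 0.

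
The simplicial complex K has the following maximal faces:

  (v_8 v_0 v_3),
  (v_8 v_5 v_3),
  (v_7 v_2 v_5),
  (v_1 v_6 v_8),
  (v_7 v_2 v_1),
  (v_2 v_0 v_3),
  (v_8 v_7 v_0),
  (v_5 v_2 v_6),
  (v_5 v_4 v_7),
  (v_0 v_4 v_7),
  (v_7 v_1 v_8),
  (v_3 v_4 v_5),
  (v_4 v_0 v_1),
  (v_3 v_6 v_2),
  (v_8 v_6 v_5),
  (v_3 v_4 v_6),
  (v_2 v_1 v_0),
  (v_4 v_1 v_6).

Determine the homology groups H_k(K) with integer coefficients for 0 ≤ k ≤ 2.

Order the vertices as v_0 < v_1 < v_2 < v_3 < v_4 < v_5 < v_6 < v_7 < v_8. Listing each simplex with vertices in this order, K has dimension 2 with simplices:

  0-simplices (9): [v_0], [v_1], [v_2], [v_3], [v_4], [v_5], [v_6], [v_7], [v_8]
  1-simplices (27): (27 of them)
  2-simplices (18): (18 of them)

Hence C_0 ≅ Z^9, C_1 ≅ Z^27, C_2 ≅ Z^18.

Boundary ∂_1: C_1 → C_0 is given by ∂[p,q] = [q] − [p].
This gives a 9×27 integer matrix of rank 8; reducing to Smith normal form yields diagonal entries (1,1,1,1,1,1,1,1).

The boundary map ∂_2: C_2 → C_1 sends each 2-simplex [p,q,r] to [q,r] − [p,r] + [p,q]. For instance
  ∂[v_1,v_2,v_7] = [v_2,v_7] − [v_1,v_7] + [v_1,v_2],
  ∂[v_1,v_6,v_8] = [v_6,v_8] − [v_1,v_8] + [v_1,v_6].
This gives a 27×18 integer matrix of rank 18; reducing to Smith normal form yields diagonal entries (1,1,1,1,1,1,1,1,1,1,1,1,1,1,1,1,1,2).

Now H_k = ker ∂_k / im ∂_{k+1}, so:

  H_0: rank C_0 − rank ∂_1 = 9 − 8 = 1, and the invariant factors of ∂_1 are all 1, so H_0 = Z.
  H_1: rank ker ∂_1 − rank ∂_2 = (27 − 8) − 18 = 1, and ∂_2 has invariant factor 2 > 1, so H_1 = Z ⊕ Z/2.
  H_2: rank ker ∂_2 − rank ∂_3 = (18 − 18) − 0 = 0, and there is no ∂_3, so H_2 = 0.

H_0 = Z,  H_1 = Z ⊕ Z/2,  H_2 = 0.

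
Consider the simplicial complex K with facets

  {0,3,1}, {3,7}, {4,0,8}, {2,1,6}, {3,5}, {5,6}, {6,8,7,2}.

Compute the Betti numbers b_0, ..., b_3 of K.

b_0 = 1, b_1 = 3, b_2 = 0, b_3 = 0.

Order the vertices as 0 < 1 < 2 < 3 < 4 < 5 < 6 < 7 < 8. Listing each simplex with vertices in this order, K has dimension 3 with simplices:

  0-simplices (9): [0], [1], [2], [3], [4], [5], [6], [7], [8]
  1-simplices (17): [0,1], [0,3], [0,4], [0,8], [1,2], [1,3], [1,6], [2,6], [2,7], [2,8], [3,5], [3,7], [4,8], [5,6], [6,7], [6,8], [7,8]
  2-simplices (7): [0,1,3], [0,4,8], [1,2,6], [2,6,7], [2,6,8], [2,7,8], [6,7,8]
  3-simplices (1): [2,6,7,8]

so the chain groups are C_0 ≅ Z^9, C_1 ≅ Z^17, C_2 ≅ Z^7, C_3 ≅ Z^1.

The boundary map ∂_1: C_1 → C_0 is given by ∂[p,q] = [q] − [p].
The resulting 9×17 matrix has rank 8, and its Smith normal form has invariant factors (1,1,1,1,1,1,1,1).

Boundary ∂_2: C_2 → C_1 acts by ∂[p,q,r] = [q,r] − [p,r] + [p,q]. For instance
  ∂[6,7,8] = [7,8] − [6,8] + [6,7],
  ∂[2,6,7] = [6,7] − [2,7] + [2,6].
This gives a 17×7 integer matrix of rank 6; reducing to Smith normal form yields diagonal entries (1,1,1,1,1,1).

The boundary map ∂_3: C_3 → C_2 sends each 3-simplex σ to the alternating sum Σ_i (−1)^i (σ with its i-th vertex removed). For instance
  ∂[2,6,7,8] = [6,7,8] − [2,7,8] + [2,6,8] − [2,6,7].
The resulting 7×1 matrix has rank 1, and its Smith normal form has invariant factors (1).

From H_k ≅ ker(∂_k) / im(∂_{k+1}) we obtain:

  H_0: rank C_0 − rank ∂_1 = 9 − 8 = 1, and the invariant factors of ∂_1 are all 1, so H_0 ≅ Z.
  H_1: rank ker ∂_1 − rank ∂_2 = (17 − 8) − 6 = 3, and the invariant factors of ∂_2 are all 1, so H_1 ≅ Z^3.
  H_2: rank ker ∂_2 − rank ∂_3 = (7 − 6) − 1 = 0, and the invariant factors of ∂_3 are all 1, so H_2 ≅ 0.
  H_3: rank ker ∂_3 − rank ∂_4 = (1 − 1) − 0 = 0, and there is no ∂_4, so H_3 ≅ 0.

Hence the Betti numbers are b_0 = 1, b_1 = 3, b_2 = 0, b_3 = 0.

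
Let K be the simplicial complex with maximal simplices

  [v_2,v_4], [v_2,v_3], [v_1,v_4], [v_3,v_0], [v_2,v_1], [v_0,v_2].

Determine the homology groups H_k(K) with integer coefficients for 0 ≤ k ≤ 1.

K has 5 vertices, 6 edges.
rank ∂_0 = 0, rank ∂_1 = 4 ⇒ b_0 = 5 − 0 − 4 = 1; all invariant factors of ∂_1 are 1 so no torsion. So H_0 = Z.
rank ∂_1 = 4, rank ∂_2 = 0 ⇒ b_1 = 6 − 4 − 0 = 2. So H_1 = Z^2.

H_0 ≅ Z,  H_1 ≅ Z^2.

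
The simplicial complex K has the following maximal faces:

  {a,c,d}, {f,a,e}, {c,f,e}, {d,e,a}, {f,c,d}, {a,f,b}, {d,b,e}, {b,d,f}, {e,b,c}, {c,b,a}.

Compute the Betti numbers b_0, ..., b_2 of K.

K has 6 vertices, 15 edges, 10 triangles.
rank ∂_0 = 0, rank ∂_1 = 5 ⇒ b_0 = 6 − 0 − 5 = 1; all invariant factors of ∂_1 are 1 so no torsion. So H_0 ≅ Z.
rank ∂_1 = 5, rank ∂_2 = 10 ⇒ b_1 = 15 − 5 − 10 = 0; ∂_2 has invariant factor(s) [2] giving torsion. So H_1 ≅ Z_2.
rank ∂_2 = 10, rank ∂_3 = 0 ⇒ b_2 = 10 − 10 − 0 = 0. So H_2 ≅ 0.

b_0 = 1, b_1 = 0, b_2 = 0.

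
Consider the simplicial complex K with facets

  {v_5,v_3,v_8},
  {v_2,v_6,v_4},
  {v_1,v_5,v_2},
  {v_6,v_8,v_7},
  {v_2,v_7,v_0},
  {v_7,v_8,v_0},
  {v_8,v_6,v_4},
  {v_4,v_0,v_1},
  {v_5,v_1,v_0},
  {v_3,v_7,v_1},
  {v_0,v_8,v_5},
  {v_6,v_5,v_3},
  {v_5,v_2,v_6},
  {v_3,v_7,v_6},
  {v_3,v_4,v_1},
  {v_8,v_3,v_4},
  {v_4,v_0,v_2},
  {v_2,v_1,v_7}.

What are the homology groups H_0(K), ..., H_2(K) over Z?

H_0 ≅ Z,  H_1 ≅ Z ⊕ Z/2,  H_2 = 0.

Order the vertices as v_0 < v_1 < v_2 < v_3 < v_4 < v_5 < v_6 < v_7 < v_8. Listing each simplex with vertices in this order, K has dimension 2 with simplices:

  0-simplices (9): [v_0], [v_1], [v_2], [v_3], [v_4], [v_5], [v_6], [v_7], [v_8]
  1-simplices (27): (27 of them)
  2-simplices (18): (18 of them)

Hence C_0 ≅ Z^9, C_1 ≅ Z^27, C_2 ≅ Z^18.

The boundary map ∂_1: C_1 → C_0 maps an edge to its endpoints' difference, ∂[p,q] = q − p. For instance
  ∂[v_0,v_7] = [v_7] − [v_0].
The resulting 9×27 matrix has rank 8, and its Smith normal form has invariant factors (1,1,1,1,1,1,1,1).

The boundary map ∂_2: C_2 → C_1 acts by ∂[p,q,r] = [q,r] − [p,r] + [p,q]. For instance
  ∂[v_0,v_1,v_4] = [v_1,v_4] − [v_0,v_4] + [v_0,v_1],
  ∂[v_1,v_2,v_7] = [v_2,v_7] − [v_1,v_7] + [v_1,v_2].
As a 27×18 matrix over Z this has rank 18, with invariant factors (1,1,1,1,1,1,1,1,1,1,1,1,1,1,1,1,1,2).

Reading off H_k = ker ∂_k / im ∂_{k+1}:

  H_0: rank C_0 − rank ∂_1 = 9 − 8 = 1, and the invariant factors of ∂_1 are all 1, so H_0 = Z.
  H_1: rank ker ∂_1 − rank ∂_2 = (27 − 8) − 18 = 1, and ∂_2 has invariant factor 2 > 1, so H_1 = Z ⊕ Z/2.
  H_2: rank ker ∂_2 − rank ∂_3 = (18 − 18) − 0 = 0, and there is no ∂_3, so H_2 = 0.

As a check, the Euler characteristic is 9 − 27 + 18 = 0, which agrees with 1 − 1 + 0 = 0.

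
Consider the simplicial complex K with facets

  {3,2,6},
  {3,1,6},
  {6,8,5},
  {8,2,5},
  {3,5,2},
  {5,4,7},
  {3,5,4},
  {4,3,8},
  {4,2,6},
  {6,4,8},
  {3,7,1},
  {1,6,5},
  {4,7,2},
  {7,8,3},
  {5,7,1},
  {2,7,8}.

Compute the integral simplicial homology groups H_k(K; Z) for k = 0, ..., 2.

H_0 ≅ Z,  H_1 ≅ Z^2,  H_2 ≅ Z.

Order the vertices as 1 < 2 < 3 < 4 < 5 < 6 < 7 < 8. Listing each simplex with vertices in this order, K has dimension 2 with simplices:

  0-simplices (8): [1], [2], [3], [4], [5], [6], [7], [8]
  1-simplices (24): (24 of them)
  2-simplices (16): [1,3,6], [1,3,7], [1,5,6], [1,5,7], [2,3,5], [2,3,6], [2,4,6], [2,4,7], [2,5,8], [2,7,8], [3,4,5], [3,4,8], [3,7,8], [4,5,7], [4,6,8], [5,6,8]

so the chain groups are C_0 ≅ Z^8, C_1 ≅ Z^24, C_2 ≅ Z^16.

Boundary ∂_1: C_1 → C_0 is given by ∂[p,q] = [q] − [p]. For instance
  ∂[3,7] = [7] − [3].
This gives a 8×24 integer matrix of rank 7; reducing to Smith normal form yields diagonal entries (1,1,1,1,1,1,1).

Boundary ∂_2: C_2 → C_1 sends each 2-simplex [p,q,r] to [q,r] − [p,r] + [p,q]. For instance
  ∂[2,4,6] = [4,6] − [2,6] + [2,4],
  ∂[1,3,7] = [3,7] − [1,7] + [1,3].
The resulting 24×16 matrix has rank 15, and its Smith normal form has invariant factors (1,1,1,1,1,1,1,1,1,1,1,1,1,1,1).

Reading off H_k = ker ∂_k / im ∂_{k+1}:

  H_0: rank C_0 − rank ∂_1 = 8 − 7 = 1, and the invariant factors of ∂_1 are all 1, so H_0 ≅ Z.
  H_1: rank ker ∂_1 − rank ∂_2 = (24 − 7) − 15 = 2, and the invariant factors of ∂_2 are all 1, so H_1 ≅ Z^2.
  H_2: rank ker ∂_2 − rank ∂_3 = (16 − 15) − 0 = 1, and there is no ∂_3, so H_2 ≅ Z.

(K is a triangulation of the torus T^2.)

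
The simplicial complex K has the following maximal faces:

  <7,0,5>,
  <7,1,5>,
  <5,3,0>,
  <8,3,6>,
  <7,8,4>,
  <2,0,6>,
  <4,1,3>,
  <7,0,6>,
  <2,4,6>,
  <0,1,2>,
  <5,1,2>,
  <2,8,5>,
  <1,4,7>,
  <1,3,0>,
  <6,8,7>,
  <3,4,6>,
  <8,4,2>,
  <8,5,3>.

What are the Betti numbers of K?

Order the vertices as 0 < 1 < 2 < 3 < 4 < 5 < 6 < 7 < 8. Listing each simplex with vertices in this order, K has dimension 2 with simplices:

  0-simplices (9): [0], [1], [2], [3], [4], [5], [6], [7], [8]
  1-simplices (27): (27 of them)
  2-simplices (18): [0,1,2], [0,1,3], [0,2,6], [0,3,5], [0,5,7], [0,6,7], [1,2,5], [1,3,4], [1,4,7], [1,5,7], [2,4,6], [2,4,8], [2,5,8], [3,4,6], [3,5,8], [3,6,8], [4,7,8], [6,7,8]

so the chain groups are C_0 ≅ Z^9, C_1 ≅ Z^27, C_2 ≅ Z^18.

Boundary ∂_1: C_1 → C_0 sends each edge [p,q] (with p < q) to q − p. For instance
  ∂[0,2] = [2] − [0].
As a 9×27 matrix over Z this has rank 8, with invariant factors (1,1,1,1,1,1,1,1).

The boundary map ∂_2: C_2 → C_1 acts by ∂[p,q,r] = [q,r] − [p,r] + [p,q]. For instance
  ∂[0,6,7] = [6,7] − [0,7] + [0,6],
  ∂[0,5,7] = [5,7] − [0,7] + [0,5].
As a 27×18 matrix over Z this has rank 18, with invariant factors (1,1,1,1,1,1,1,1,1,1,1,1,1,1,1,1,1,2).

Now H_k = ker ∂_k / im ∂_{k+1}, so:

  H_0: rank C_0 − rank ∂_1 = 9 − 8 = 1, and the invariant factors of ∂_1 are all 1, so H_0 ≅ Z.
  H_1: rank ker ∂_1 − rank ∂_2 = (27 − 8) − 18 = 1, and ∂_2 has invariant factor 2 > 1, so H_1 ≅ Z ⊕ Z/2.
  H_2: rank ker ∂_2 − rank ∂_3 = (18 − 18) − 0 = 0, and there is no ∂_3, so H_2 ≅ 0.

Hence the Betti numbers are b_0 = 1, b_1 = 1, b_2 = 0.

b_0 = 1, b_1 = 1, b_2 = 0.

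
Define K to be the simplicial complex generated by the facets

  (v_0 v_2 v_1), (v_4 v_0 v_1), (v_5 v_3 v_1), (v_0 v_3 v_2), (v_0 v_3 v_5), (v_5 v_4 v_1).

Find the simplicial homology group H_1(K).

H_1 = Z.

Take the total order v_0 < v_1 < v_2 < v_3 < v_4 < v_5 on the vertex set. Then K (dimension 2) consists of the simplices:

  0-simplices (6): [v_0], [v_1], [v_2], [v_3], [v_4], [v_5]
  1-simplices (12): [v_0,v_1], [v_0,v_2], [v_0,v_3], [v_0,v_4], [v_0,v_5], [v_1,v_2], [v_1,v_3], [v_1,v_4], [v_1,v_5], [v_2,v_3], [v_3,v_5], [v_4,v_5]
  2-simplices (6): [v_0,v_1,v_2], [v_0,v_1,v_4], [v_0,v_2,v_3], [v_0,v_3,v_5], [v_1,v_3,v_5], [v_1,v_4,v_5]

so the chain groups are C_0 ≅ Z^6, C_1 ≅ Z^12, C_2 ≅ Z^6.

Boundary ∂_1: C_1 → C_0 maps an edge to its endpoints' difference, ∂[p,q] = q − p. For instance
  ∂[v_0,v_2] = [v_2] − [v_0].
This gives a 6×12 integer matrix of rank 5; reducing to Smith normal form yields diagonal entries (1,1,1,1,1).

∂_2: C_2 → C_1 maps a triangle to the signed sum of its edges. For instance
  ∂[v_0,v_2,v_3] = [v_2,v_3] − [v_0,v_3] + [v_0,v_2],
  ∂[v_1,v_4,v_5] = [v_4,v_5] − [v_1,v_5] + [v_1,v_4].
As a 12×6 matrix over Z this has rank 6, with invariant factors (1,1,1,1,1,1).

From H_k ≅ ker(∂_k) / im(∂_{k+1}) we obtain:

  H_1: rank ker ∂_1 − rank ∂_2 = (12 − 5) − 6 = 1, and the invariant factors of ∂_2 are all 1, so H_1 ≅ Z.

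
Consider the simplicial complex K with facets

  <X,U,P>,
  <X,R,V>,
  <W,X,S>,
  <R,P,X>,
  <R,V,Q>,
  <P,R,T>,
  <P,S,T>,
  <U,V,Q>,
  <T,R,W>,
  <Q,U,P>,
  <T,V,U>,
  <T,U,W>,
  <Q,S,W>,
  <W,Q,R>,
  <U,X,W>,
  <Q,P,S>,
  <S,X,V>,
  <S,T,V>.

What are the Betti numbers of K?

b_0 = 1, b_1 = 2, b_2 = 1.

We work with the vertex ordering P < Q < R < S < T < U < V < W < X. The simplices of K, each written with vertices in increasing order, are:

  0-simplices (9): P, Q, R, S, T, U, V, W, X
  1-simplices (27): PQ, PR, PS, PT, PU, PX, QR, QS, QU, QV, QW, RT, RV, RW, RX, ST, SV, SW, SX, TU, TV, TW, UV, UW, UX, VX, WX
  2-simplices (18): PQS, PQU, PRT, PRX, PST, PUX, QRV, QRW, QSW, QUV, RTW, RVX, STV, SVX, SWX, TUV, TUW, UWX

giving chain groups C_0 ≅ Z^9, C_1 ≅ Z^27, C_2 ≅ Z^18.

∂_1: C_1 → C_0 sends each edge [p,q] (with p < q) to q − p. For instance
  ∂PR = R − P.
This gives a 9×27 integer matrix of rank 8; reducing to Smith normal form yields diagonal entries (1,1,1,1,1,1,1,1).

Boundary ∂_2: C_2 → C_1 acts by ∂[p,q,r] = [q,r] − [p,r] + [p,q]. For instance
  ∂UWX = WX − UX + UW,
  ∂RVX = VX − RX + RV.
The resulting 27×18 matrix has rank 17, and its Smith normal form has invariant factors (1,1,1,1,1,1,1,1,1,1,1,1,1,1,1,1,1).

From H_k ≅ ker(∂_k) / im(∂_{k+1}) we obtain:

  H_0: rank C_0 − rank ∂_1 = 9 − 8 = 1, and the invariant factors of ∂_1 are all 1, so H_0 ≅ Z.
  H_1: rank ker ∂_1 − rank ∂_2 = (27 − 8) − 17 = 2, and the invariant factors of ∂_2 are all 1, so H_1 ≅ Z^2.
  H_2: rank ker ∂_2 − rank ∂_3 = (18 − 17) − 0 = 1, and there is no ∂_3, so H_2 ≅ Z.

As a check, the Euler characteristic is 9 − 27 + 18 = 0, which agrees with 1 − 2 + 1 = 0.

Hence the Betti numbers are b_0 = 1, b_1 = 2, b_2 = 1.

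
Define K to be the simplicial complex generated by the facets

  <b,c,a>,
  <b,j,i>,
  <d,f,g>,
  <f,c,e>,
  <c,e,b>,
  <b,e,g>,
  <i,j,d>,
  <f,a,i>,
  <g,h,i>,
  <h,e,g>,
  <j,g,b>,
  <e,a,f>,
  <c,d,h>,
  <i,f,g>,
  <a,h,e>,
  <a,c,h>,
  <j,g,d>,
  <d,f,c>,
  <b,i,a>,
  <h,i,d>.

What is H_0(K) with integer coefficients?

H_0 ≅ Z.

Take the total order a < b < c < d < e < f < g < h < i < j on the vertex set. Then K (dimension 2) consists of the simplices:

  0-simplices (10): a, b, c, d, e, f, g, h, i, j
  1-simplices (30): ab, ac, ae, af, ah, ai, bc, be, bg, bi, bj, cd, ce, cf, ch, df, dg, dh, di, dj, ef, eg, eh, fg, fi, gh, gi, gj, hi, ij
  2-simplices (20): abc, abi, ach, aef, aeh, afi, bce, beg, bgj, bij, cdf, cdh, cef, dfg, dgj, dhi, dij, egh, fgi, ghi

so the chain groups are C_0 ≅ Z^10, C_1 ≅ Z^30, C_2 ≅ Z^20.

∂_1: C_1 → C_0 maps an edge to its endpoints' difference, ∂[p,q] = q − p.
This gives a 10×30 integer matrix of rank 9; reducing to Smith normal form yields diagonal entries (1,1,1,1,1,1,1,1,1).

The boundary map ∂_2: C_2 → C_1 sends each 2-simplex [p,q,r] to [q,r] − [p,r] + [p,q]. For instance
  ∂beg = eg − bg + be,
  ∂bgj = gj − bj + bg.
This gives a 30×20 integer matrix of rank 20; reducing to Smith normal form yields diagonal entries (1,1,1,1,1,1,1,1,1,1,1,1,1,1,1,1,1,1,1,2).

Now H_k = ker ∂_k / im ∂_{k+1}, so:

  H_0: rank C_0 − rank ∂_1 = 10 − 9 = 1, and the invariant factors of ∂_1 are all 1, so H_0 ≅ Z.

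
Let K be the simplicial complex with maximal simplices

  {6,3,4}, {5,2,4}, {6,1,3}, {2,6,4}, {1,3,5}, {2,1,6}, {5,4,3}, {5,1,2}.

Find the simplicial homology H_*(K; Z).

H_0 = Z,  H_1 = 0,  H_2 = Z.

We work with the vertex ordering 1 < 2 < 3 < 4 < 5 < 6. The simplices of K, each written with vertices in increasing order, are:

  0-simplices (6): [1], [2], [3], [4], [5], [6]
  1-simplices (12): [1,2], [1,3], [1,5], [1,6], [2,4], [2,5], [2,6], [3,4], [3,5], [3,6], [4,5], [4,6]
  2-simplices (8): [1,2,5], [1,2,6], [1,3,5], [1,3,6], [2,4,5], [2,4,6], [3,4,5], [3,4,6]

Hence C_0 ≅ Z^6, C_1 ≅ Z^12, C_2 ≅ Z^8.

Boundary ∂_1: C_1 → C_0 is given by ∂[p,q] = [q] − [p]. For instance
  ∂[1,2] = [2] − [1].
The 6×12 boundary matrix has rank 5 and Smith normal form diag(1,1,1,1,1).

Boundary ∂_2: C_2 → C_1 maps a triangle to the signed sum of its edges. For instance
  ∂[2,4,6] = [4,6] − [2,6] + [2,4],
  ∂[1,3,6] = [3,6] − [1,6] + [1,3].
The resulting 12×8 matrix has rank 7, and its Smith normal form has invariant factors (1,1,1,1,1,1,1).

Reading off H_k = ker ∂_k / im ∂_{k+1}:

  H_0: rank C_0 − rank ∂_1 = 6 − 5 = 1, and the invariant factors of ∂_1 are all 1, so H_0 ≅ Z.
  H_1: rank ker ∂_1 − rank ∂_2 = (12 − 5) − 7 = 0, and the invariant factors of ∂_2 are all 1, so H_1 ≅ 0.
  H_2: rank ker ∂_2 − rank ∂_3 = (8 − 7) − 0 = 1, and there is no ∂_3, so H_2 ≅ Z.

As a check, the Euler characteristic is 6 − 12 + 8 = 2, which agrees with 1 − 0 + 1 = 2.
(K is a triangulation of the 2-sphere S^2.)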